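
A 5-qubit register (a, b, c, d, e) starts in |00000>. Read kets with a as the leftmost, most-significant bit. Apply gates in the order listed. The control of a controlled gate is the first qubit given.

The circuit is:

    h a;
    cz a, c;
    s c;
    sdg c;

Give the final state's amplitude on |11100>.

The final state's coefficient on |11100> equals 0. Key observation: the block from step 3 through step 4 cancels to the identity and can be dropped.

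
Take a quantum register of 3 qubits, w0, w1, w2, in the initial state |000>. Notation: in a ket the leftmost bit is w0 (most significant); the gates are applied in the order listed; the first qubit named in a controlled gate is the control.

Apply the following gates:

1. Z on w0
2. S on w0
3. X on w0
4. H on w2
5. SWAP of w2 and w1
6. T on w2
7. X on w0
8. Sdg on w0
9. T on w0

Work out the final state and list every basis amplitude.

The final amplitudes are sqrt(2)/2 on |000>, sqrt(2)/2 on |010>, and 0 on every other basis state.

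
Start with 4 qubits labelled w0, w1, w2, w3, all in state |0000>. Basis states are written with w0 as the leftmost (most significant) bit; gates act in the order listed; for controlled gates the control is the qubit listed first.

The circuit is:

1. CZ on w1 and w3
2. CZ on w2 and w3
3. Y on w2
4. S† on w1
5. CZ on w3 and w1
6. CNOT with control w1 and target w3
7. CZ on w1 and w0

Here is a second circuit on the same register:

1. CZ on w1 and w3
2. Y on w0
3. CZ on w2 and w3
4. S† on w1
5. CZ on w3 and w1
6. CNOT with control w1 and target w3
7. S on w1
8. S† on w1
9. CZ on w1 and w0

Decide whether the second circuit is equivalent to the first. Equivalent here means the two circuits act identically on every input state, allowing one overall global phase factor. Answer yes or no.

No — the two circuits implement different unitaries, even allowing a global phase.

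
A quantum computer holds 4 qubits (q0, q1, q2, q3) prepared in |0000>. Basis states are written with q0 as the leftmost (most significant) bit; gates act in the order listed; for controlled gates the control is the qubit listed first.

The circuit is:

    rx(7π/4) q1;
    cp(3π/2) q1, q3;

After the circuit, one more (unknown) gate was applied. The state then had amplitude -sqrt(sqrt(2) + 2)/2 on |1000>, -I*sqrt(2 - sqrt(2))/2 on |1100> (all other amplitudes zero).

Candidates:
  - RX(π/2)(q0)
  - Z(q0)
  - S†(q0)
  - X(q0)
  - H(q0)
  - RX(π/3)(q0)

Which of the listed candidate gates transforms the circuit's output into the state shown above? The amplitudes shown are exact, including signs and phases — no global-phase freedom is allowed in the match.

The applied gate was X(q0).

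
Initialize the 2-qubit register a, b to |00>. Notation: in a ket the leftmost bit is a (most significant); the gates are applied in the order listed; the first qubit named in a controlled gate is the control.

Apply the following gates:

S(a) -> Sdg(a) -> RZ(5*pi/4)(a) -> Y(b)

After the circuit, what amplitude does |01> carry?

The amplitude on |01> is -exp(7*I*pi/8). Key observation: the block from step 1 through step 2 cancels to the identity and can be dropped.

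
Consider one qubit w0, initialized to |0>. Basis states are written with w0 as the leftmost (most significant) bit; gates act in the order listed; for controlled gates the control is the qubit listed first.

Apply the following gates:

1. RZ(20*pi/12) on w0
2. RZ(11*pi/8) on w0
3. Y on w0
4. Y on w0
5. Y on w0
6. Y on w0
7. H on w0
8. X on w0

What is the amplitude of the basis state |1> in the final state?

The final state's coefficient on |1> equals sqrt(2)*exp(23*I*pi/48)/2.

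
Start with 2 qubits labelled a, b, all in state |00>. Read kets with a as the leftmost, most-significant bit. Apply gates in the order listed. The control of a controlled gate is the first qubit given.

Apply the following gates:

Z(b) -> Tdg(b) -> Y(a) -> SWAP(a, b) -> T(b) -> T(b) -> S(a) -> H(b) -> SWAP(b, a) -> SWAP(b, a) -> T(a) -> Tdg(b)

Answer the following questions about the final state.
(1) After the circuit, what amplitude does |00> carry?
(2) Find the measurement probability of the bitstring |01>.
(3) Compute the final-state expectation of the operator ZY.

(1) |00> carries amplitude -sqrt(2)/2 in the final state. Key observation: gates 9-10 undo each other exactly, leaving only the rest of the circuit to track.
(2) The probability of measuring |01> is 1/2.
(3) In the final state, ZY has expectation sqrt(2)/2.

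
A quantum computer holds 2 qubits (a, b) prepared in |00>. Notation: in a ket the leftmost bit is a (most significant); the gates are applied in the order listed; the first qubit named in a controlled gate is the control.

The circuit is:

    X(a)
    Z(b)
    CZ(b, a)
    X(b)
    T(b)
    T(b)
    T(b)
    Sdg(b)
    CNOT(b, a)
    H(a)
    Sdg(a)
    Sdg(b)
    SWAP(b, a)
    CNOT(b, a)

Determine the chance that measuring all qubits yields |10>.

A full measurement returns |10> with probability 1/2.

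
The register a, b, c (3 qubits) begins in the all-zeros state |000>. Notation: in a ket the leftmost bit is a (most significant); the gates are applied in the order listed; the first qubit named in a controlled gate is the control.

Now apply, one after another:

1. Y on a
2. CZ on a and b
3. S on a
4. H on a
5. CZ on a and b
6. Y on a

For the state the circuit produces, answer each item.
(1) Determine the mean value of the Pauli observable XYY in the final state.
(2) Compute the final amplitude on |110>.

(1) The observable XYY averages to 0.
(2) |110> carries amplitude 0 in the final state.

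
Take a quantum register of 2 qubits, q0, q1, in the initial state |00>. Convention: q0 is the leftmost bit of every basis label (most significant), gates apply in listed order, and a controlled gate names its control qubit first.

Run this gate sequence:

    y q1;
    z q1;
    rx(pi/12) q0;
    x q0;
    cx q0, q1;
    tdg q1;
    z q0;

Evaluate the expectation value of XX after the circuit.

The expectation value of XX is -1/4 + sqrt(3)/4.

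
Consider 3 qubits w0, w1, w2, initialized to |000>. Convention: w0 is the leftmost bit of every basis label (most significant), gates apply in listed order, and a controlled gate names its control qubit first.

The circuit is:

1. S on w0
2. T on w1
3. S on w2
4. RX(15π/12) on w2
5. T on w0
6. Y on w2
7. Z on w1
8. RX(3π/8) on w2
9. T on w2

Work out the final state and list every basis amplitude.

The resulting statevector has amplitude -sqrt(sqrt(2)/4 + 1/2)*cos(3*pi/16) - sqrt(1/2 - sqrt(2)/4)*sin(3*pi/16) on |000>, -I*sqrt(1/2 - sqrt(2)/4)*exp(I*pi/4)*cos(3*pi/16) + I*sqrt(sqrt(2)/4 + 1/2)*exp(I*pi/4)*sin(3*pi/16) on |001>, and 0 on every other basis state.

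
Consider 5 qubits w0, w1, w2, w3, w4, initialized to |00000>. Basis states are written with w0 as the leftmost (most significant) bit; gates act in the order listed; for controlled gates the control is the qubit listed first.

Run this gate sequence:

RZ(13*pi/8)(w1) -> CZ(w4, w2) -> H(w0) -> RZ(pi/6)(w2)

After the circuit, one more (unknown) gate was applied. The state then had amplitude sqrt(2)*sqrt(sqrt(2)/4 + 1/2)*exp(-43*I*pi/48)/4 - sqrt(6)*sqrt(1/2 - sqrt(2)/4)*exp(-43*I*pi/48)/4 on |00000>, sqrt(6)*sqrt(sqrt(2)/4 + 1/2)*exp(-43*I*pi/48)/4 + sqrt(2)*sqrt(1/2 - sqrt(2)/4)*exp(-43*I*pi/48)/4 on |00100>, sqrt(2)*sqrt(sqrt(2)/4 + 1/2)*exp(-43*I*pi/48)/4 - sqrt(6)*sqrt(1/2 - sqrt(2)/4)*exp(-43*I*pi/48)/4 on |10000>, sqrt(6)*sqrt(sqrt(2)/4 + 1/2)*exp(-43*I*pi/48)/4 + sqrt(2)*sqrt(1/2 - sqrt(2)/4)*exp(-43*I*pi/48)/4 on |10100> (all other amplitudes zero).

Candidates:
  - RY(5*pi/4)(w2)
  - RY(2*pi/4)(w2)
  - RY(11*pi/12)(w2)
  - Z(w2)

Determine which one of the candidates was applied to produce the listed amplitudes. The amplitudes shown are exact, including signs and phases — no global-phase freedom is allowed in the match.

It was RY(11*pi/12)(w2) that produced the state shown.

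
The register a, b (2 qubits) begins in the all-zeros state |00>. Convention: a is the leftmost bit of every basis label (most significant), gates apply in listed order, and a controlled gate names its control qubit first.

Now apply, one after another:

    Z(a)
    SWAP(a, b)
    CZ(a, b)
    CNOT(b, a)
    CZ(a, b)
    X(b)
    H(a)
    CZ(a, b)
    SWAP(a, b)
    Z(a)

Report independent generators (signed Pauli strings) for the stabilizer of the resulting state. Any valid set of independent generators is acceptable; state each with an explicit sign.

One valid set of independent stabilizer generators is -IX, -ZI (any independent generating set of the same group is equally correct).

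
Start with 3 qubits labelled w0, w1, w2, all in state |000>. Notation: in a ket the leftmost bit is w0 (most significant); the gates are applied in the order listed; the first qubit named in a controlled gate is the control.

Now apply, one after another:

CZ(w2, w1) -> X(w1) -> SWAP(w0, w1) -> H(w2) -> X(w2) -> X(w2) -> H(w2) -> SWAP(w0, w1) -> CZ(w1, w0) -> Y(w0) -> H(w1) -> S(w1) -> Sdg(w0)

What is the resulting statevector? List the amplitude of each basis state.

The resulting statevector has amplitude sqrt(2)/2 on |100>, -sqrt(2)*I/2 on |110>, and 0 on every other basis state. Key observation: gates 3-8 undo each other exactly, leaving only the rest of the circuit to track.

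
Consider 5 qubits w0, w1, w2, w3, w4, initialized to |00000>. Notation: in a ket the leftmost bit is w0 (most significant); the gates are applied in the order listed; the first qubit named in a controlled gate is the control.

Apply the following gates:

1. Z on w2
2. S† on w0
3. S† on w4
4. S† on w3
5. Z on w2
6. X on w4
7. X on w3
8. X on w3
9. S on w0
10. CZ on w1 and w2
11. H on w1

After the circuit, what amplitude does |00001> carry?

The amplitude on |00001> is sqrt(2)/2. Key observation: steps 7-8 multiply out to the identity, so the circuit reduces to the remaining gates.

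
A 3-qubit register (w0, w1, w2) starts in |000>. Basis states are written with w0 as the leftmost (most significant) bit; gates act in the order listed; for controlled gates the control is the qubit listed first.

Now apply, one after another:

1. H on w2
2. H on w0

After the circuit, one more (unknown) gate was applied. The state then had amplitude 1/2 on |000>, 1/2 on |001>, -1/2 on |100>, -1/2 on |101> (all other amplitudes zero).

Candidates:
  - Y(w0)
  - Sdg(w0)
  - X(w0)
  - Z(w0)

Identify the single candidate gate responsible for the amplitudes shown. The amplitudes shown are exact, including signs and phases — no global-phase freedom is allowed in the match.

The unique candidate consistent with the amplitudes is Z(w0).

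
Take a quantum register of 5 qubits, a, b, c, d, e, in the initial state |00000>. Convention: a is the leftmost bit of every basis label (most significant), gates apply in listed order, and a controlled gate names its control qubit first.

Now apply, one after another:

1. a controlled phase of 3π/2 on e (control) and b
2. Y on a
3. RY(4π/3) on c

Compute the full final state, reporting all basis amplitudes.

The resulting statevector has amplitude -I/2 on |10000>, sqrt(3)*I/2 on |10100>, and 0 on every other basis state.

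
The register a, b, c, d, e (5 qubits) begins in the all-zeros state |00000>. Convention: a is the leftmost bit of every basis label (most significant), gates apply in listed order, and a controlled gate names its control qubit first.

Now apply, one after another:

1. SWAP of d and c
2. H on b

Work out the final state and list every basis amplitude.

The final amplitudes are sqrt(2)/2 on |00000>, sqrt(2)/2 on |01000>, and 0 on every other basis state.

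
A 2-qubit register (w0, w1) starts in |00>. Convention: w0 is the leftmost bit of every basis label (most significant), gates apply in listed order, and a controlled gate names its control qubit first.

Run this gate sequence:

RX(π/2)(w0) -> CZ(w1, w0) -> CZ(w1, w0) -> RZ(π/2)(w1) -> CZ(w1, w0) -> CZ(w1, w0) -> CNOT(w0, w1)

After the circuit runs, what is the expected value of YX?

The observable YX averages to -1. Key observation: the block from step 2 through step 3 cancels to the identity and can be dropped.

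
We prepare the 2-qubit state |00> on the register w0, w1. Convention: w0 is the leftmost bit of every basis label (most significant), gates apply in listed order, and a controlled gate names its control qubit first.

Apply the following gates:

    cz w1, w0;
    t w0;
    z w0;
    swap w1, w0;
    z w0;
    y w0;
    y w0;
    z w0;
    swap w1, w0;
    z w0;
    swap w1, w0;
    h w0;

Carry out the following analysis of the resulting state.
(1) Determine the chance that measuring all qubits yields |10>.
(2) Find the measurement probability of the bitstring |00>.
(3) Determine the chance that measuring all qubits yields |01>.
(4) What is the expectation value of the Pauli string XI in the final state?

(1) A full measurement returns |10> with probability 1/2. Key observation: steps 3-10 multiply out to the identity, so the circuit reduces to the remaining gates.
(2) A full measurement returns |00> with probability 1/2.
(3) Outcome |01> occurs with probability 0.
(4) The expectation value of XI is 1.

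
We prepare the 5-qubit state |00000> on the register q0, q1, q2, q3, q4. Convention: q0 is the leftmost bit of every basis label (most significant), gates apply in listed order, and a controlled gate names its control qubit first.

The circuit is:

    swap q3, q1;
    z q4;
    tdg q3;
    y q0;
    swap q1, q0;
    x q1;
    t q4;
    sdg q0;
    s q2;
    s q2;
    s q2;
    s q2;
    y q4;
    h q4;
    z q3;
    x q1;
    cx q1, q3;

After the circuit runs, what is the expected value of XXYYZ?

The observable XXYYZ averages to 0. Key observation: steps 9-12 multiply out to the identity, so the circuit reduces to the remaining gates.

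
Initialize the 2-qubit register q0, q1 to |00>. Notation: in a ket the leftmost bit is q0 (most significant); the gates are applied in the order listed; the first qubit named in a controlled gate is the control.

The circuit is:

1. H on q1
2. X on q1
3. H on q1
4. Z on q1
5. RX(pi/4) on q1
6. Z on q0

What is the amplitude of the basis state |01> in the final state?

The amplitude on |01> is -I*sqrt(2 - sqrt(2))/2. Key observation: steps 1-4 multiply out to the identity, so the circuit reduces to the remaining gates.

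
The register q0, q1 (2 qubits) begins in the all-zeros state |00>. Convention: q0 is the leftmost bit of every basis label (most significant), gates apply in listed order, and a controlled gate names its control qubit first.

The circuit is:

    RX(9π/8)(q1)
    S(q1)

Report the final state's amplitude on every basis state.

The final amplitudes are -sin(pi/16) on |00>, sin(7*pi/16) on |01>, 0 on |10>, 0 on |11>.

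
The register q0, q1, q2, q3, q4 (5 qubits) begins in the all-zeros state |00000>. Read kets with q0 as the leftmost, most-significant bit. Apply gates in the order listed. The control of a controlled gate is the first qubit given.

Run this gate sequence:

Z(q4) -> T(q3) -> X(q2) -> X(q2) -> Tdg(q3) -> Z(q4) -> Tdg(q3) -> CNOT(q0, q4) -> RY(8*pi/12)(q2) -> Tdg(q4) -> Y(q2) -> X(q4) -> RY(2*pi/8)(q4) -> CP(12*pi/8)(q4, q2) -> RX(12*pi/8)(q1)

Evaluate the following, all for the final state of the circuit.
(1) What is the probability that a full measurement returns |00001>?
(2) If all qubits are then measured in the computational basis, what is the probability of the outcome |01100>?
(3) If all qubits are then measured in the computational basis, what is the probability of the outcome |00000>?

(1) The probability of measuring |00001> is 3*sqrt(2)/32 + 3/16.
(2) A full measurement returns |01100> with probability 1/16 - sqrt(2)/32.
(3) Outcome |00000> occurs with probability 3/16 - 3*sqrt(2)/32.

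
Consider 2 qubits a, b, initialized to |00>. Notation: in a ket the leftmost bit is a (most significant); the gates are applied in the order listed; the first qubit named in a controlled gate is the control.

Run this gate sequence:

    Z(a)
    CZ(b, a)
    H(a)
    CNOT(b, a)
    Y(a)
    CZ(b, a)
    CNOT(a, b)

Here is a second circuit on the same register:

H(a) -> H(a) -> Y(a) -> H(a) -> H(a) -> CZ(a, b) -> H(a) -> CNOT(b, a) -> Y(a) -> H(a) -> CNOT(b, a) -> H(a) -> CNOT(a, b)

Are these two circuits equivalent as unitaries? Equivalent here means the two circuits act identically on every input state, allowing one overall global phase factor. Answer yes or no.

No — the two circuits implement different unitaries, even allowing a global phase.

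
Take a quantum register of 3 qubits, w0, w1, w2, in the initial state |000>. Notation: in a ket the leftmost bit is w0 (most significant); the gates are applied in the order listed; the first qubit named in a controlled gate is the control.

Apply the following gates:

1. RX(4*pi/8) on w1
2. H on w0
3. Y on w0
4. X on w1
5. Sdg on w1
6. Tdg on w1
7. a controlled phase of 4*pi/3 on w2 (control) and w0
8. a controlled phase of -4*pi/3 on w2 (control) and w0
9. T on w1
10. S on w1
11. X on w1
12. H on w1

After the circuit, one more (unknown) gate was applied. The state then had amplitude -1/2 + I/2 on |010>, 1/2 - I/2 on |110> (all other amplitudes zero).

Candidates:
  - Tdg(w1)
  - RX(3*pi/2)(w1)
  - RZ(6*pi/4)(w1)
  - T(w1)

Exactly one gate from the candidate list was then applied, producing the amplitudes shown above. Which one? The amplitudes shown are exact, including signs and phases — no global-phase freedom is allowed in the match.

The unique candidate consistent with the amplitudes is RX(3*pi/2)(w1). Key observation: the block from step 4 through step 11 cancels to the identity and can be dropped.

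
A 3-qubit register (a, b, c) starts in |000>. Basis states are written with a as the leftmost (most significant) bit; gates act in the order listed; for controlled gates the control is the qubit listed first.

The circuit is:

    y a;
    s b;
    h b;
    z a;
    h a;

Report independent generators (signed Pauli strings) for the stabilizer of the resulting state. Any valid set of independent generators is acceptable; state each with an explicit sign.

The stabilizer group can be generated by -XII, +IXI, +IIZ, among other valid generating sets.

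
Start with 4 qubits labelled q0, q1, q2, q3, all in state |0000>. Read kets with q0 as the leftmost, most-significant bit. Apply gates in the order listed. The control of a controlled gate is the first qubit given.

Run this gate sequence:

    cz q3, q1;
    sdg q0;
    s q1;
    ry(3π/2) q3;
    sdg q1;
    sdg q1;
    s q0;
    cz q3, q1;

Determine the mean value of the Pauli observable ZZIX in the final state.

In the final state, ZZIX has expectation -1.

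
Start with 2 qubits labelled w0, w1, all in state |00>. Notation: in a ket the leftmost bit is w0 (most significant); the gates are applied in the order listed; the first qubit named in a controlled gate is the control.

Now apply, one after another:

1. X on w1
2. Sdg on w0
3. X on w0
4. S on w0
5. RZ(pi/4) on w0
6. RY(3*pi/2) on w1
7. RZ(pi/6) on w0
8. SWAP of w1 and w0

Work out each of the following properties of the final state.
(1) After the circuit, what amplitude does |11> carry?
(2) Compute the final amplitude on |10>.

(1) |11> carries amplitude -sqrt(2)*exp(17*I*pi/24)/2 in the final state.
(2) The amplitude on |10> is 0.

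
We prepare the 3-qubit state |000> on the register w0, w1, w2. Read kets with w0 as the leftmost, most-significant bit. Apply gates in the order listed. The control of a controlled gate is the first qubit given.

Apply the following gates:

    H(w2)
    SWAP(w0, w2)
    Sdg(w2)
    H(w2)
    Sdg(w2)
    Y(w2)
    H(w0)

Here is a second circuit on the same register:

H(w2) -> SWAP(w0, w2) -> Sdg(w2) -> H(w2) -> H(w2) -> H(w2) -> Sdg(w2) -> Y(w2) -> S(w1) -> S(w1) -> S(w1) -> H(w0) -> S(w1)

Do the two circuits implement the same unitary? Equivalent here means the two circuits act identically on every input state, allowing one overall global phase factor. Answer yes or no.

Yes, they are equivalent — the unitaries differ by at most a global phase.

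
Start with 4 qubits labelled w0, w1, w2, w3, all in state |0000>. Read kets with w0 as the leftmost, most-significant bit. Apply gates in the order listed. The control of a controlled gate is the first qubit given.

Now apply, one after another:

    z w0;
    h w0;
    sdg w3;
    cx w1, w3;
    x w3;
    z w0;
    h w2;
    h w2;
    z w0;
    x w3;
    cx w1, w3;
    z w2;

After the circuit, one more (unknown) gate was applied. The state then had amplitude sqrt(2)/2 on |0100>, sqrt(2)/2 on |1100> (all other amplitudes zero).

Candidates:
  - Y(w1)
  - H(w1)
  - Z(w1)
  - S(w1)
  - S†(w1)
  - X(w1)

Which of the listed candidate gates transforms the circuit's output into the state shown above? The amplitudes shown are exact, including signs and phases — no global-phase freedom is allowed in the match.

It was X(w1) that produced the state shown.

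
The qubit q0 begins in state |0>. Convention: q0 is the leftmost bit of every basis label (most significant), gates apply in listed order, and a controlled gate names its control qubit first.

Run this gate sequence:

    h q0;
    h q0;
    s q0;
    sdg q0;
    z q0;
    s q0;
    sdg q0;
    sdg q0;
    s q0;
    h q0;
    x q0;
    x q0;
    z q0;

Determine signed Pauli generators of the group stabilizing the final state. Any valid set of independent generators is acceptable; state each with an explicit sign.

One valid set of independent stabilizer generators is -X (any independent generating set of the same group is equally correct).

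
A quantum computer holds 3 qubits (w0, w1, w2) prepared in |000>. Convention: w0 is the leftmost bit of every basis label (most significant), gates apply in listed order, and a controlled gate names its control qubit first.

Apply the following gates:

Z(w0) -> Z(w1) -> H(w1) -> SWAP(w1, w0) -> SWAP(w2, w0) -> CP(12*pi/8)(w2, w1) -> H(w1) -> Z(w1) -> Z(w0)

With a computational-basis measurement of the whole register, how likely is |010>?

A full measurement returns |010> with probability 1/4.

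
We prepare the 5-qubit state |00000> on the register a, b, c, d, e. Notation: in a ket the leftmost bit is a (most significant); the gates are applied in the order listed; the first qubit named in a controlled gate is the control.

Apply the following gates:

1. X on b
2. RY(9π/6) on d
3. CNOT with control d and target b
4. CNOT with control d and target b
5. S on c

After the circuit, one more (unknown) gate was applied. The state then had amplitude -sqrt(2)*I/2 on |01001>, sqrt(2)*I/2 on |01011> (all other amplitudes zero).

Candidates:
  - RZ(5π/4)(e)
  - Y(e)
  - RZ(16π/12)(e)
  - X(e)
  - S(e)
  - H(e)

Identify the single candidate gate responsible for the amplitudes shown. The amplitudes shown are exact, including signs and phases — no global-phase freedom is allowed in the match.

It was Y(e) that produced the state shown. Key observation: the block from step 3 through step 4 cancels to the identity and can be dropped.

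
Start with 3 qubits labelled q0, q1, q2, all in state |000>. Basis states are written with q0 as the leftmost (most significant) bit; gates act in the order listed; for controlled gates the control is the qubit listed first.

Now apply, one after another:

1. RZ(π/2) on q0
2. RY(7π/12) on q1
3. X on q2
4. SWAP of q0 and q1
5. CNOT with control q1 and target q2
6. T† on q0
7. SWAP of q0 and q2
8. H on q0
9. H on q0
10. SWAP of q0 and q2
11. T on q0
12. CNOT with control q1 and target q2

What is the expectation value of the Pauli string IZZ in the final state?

In the final state, IZZ has expectation -1. Key observation: the block from step 5 through step 12 cancels to the identity and can be dropped.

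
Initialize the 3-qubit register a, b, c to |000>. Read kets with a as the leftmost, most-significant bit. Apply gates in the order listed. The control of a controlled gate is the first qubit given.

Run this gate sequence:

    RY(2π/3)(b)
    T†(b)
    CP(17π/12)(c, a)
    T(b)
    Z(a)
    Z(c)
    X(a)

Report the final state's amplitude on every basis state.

The final amplitudes are 1/2 on |100>, sqrt(3)/2 on |110>, and 0 on every other basis state.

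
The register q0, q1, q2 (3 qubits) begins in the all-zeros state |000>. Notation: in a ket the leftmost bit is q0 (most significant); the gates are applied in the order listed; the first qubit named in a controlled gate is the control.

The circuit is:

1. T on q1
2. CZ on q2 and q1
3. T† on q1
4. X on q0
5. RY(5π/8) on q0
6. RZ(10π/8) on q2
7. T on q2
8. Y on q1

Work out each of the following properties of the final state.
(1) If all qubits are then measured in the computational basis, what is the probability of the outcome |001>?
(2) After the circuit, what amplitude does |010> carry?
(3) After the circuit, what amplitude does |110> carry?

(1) The probability of measuring |001> is 0.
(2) The final state's coefficient on |010> equals exp(7*I*pi/8)*sin(5*pi/16).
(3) The final state's coefficient on |110> equals -exp(7*I*pi/8)*cos(5*pi/16).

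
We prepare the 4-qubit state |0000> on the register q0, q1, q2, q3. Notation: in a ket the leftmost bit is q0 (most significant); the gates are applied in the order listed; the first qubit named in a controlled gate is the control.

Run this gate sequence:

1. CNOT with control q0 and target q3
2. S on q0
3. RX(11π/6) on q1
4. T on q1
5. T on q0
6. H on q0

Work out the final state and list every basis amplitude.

After the circuit, the state carries amplitude -sqrt(3)/4 - 1/4 on |0000>, (1 - sqrt(3))*exp(3*I*pi/4)/4 on |0100>, -sqrt(3)/4 - 1/4 on |1000>, (1 - sqrt(3))*exp(3*I*pi/4)/4 on |1100>, and 0 on every other basis state.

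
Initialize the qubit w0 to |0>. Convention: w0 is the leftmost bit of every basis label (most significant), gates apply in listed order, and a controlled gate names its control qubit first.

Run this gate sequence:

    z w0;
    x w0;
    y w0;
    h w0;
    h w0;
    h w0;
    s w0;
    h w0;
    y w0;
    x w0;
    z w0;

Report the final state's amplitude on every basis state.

The final amplitudes are 1/2 + I/2 on |0>, 1/2 - I/2 on |1>.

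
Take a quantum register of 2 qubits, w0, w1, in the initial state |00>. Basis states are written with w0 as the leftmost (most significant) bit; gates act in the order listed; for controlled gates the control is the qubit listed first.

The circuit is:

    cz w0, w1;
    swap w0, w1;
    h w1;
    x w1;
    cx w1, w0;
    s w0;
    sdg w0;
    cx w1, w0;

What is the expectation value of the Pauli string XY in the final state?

The expectation value of XY is 0. Key observation: gates 5-8 undo each other exactly, leaving only the rest of the circuit to track.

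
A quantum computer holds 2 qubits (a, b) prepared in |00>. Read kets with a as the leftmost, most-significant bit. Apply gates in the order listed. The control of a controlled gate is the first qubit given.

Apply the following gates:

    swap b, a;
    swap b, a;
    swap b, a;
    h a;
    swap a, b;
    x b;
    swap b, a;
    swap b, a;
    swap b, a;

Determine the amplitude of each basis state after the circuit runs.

The final amplitudes are sqrt(2)/2 on |00>, 0 on |01>, sqrt(2)/2 on |10>, 0 on |11>.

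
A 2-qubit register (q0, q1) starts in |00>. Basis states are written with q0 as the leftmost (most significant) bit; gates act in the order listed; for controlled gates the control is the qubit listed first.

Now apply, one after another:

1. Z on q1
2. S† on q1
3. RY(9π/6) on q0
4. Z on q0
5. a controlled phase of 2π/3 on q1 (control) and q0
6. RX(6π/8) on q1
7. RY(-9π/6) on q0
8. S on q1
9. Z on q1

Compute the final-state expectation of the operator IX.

The observable IX averages to -sqrt(2)/2.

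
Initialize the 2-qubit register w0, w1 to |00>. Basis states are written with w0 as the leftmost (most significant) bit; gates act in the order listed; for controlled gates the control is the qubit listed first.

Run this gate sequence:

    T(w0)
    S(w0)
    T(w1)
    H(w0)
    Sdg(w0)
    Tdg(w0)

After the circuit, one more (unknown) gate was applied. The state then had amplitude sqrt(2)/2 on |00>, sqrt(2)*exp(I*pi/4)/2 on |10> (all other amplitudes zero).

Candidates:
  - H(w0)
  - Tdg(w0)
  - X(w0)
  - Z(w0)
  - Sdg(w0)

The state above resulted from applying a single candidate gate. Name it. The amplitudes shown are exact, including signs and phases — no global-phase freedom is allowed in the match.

The unique candidate consistent with the amplitudes is Z(w0).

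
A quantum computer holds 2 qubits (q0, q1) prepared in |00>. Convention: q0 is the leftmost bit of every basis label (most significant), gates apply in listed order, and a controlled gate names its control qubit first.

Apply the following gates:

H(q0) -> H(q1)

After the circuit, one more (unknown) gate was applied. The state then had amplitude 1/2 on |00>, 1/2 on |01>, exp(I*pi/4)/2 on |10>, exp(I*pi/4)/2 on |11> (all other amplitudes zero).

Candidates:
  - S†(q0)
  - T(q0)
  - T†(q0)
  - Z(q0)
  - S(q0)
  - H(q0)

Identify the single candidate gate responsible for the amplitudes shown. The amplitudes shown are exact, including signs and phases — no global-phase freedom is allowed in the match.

It was T(q0) that produced the state shown.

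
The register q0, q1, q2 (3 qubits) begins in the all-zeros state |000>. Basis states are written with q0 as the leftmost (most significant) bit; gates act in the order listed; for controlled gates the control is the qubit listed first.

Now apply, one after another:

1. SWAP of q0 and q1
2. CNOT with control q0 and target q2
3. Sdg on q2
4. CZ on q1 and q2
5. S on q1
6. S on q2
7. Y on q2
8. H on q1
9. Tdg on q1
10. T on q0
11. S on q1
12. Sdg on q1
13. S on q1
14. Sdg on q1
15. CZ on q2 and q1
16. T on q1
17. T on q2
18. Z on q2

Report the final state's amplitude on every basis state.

The final amplitudes are -sqrt(2)*exp(3*I*pi/4)/2 on |001>, sqrt(2)*exp(3*I*pi/4)/2 on |011>, and 0 on every other basis state.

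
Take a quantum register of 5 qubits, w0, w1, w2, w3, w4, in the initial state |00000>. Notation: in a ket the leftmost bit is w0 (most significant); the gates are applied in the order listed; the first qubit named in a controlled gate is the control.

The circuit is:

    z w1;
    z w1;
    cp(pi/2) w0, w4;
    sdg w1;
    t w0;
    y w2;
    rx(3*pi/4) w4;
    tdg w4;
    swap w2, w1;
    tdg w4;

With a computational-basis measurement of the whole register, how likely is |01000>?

The probability of measuring |01000> is 1/2 - sqrt(2)/4.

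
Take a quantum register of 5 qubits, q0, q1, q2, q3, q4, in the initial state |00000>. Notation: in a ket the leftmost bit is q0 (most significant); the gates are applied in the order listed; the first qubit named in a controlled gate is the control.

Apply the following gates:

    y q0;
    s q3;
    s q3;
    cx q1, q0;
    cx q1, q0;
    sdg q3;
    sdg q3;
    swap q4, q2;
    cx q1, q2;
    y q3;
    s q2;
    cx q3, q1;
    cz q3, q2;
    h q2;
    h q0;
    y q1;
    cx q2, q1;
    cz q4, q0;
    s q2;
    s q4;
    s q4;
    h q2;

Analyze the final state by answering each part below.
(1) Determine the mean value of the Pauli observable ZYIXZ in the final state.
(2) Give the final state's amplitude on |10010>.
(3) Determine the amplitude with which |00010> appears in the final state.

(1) In the final state, ZYIXZ has expectation 0. Key observation: steps 2-7 multiply out to the identity, so the circuit reduces to the remaining gates.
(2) The amplitude on |10010> is -sqrt(2)*I/4.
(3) The final state's coefficient on |00010> equals sqrt(2)*I/4.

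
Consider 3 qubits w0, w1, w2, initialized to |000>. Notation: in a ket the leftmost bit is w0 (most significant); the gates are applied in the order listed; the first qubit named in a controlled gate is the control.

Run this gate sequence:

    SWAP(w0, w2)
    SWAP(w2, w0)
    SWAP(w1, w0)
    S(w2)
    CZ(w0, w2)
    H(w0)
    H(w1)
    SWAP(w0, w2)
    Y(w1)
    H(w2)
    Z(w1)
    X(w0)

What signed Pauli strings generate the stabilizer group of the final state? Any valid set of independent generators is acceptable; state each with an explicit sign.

The stabilizer group can be generated by +IXI, -ZII, +IIZ, among other valid generating sets.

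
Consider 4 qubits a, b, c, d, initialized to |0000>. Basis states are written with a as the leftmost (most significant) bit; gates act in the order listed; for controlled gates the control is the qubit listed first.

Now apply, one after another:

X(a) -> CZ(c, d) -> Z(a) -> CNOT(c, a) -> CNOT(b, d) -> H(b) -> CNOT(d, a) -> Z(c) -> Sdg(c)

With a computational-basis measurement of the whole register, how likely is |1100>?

A full measurement returns |1100> with probability 1/2.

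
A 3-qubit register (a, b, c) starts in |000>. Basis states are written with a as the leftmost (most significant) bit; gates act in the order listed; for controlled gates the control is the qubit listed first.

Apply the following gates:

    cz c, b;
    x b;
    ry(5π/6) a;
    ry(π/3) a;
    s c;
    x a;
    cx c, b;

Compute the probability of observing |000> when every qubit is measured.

Outcome |000> occurs with probability 0.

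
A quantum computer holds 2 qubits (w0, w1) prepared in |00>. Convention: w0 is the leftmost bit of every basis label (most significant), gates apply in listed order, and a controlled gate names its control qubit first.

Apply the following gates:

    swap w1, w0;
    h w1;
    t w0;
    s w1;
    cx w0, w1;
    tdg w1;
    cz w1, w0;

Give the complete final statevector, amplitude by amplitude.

After the circuit, the state carries amplitude sqrt(2)/2 on |00>, sqrt(2)*exp(I*pi/4)/2 on |01>, 0 on |10>, 0 on |11>.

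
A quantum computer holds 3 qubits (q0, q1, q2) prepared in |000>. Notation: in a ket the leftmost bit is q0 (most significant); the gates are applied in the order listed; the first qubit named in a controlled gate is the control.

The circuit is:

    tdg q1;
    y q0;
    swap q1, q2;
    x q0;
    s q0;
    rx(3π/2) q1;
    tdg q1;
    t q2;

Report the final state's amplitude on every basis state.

The final amplitudes are -sqrt(2)*I/2 on |000>, -sqrt(2)*exp(3*I*pi/4)/2 on |010>, and 0 on every other basis state.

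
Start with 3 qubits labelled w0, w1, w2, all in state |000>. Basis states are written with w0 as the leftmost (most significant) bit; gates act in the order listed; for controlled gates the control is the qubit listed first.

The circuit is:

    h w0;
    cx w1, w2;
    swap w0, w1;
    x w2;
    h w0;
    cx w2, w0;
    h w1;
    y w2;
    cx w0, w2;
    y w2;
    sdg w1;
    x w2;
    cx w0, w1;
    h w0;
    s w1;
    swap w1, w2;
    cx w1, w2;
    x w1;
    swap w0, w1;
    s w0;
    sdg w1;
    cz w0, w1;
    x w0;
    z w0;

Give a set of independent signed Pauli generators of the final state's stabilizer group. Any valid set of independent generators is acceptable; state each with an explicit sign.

One valid set of independent stabilizer generators is +XII, +IYI, +IIZ (any independent generating set of the same group is equally correct).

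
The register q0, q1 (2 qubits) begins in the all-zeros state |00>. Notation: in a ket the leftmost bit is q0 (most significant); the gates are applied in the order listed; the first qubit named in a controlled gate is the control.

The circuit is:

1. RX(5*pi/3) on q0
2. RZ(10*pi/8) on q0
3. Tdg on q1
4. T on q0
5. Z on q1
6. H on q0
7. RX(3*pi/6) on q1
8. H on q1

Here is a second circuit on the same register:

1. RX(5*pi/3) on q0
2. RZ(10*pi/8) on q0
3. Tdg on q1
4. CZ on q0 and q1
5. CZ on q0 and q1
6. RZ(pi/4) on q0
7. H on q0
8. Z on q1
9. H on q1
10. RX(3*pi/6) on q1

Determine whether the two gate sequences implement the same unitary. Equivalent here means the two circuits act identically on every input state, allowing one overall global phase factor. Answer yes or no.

No — the two circuits implement different unitaries, even allowing a global phase.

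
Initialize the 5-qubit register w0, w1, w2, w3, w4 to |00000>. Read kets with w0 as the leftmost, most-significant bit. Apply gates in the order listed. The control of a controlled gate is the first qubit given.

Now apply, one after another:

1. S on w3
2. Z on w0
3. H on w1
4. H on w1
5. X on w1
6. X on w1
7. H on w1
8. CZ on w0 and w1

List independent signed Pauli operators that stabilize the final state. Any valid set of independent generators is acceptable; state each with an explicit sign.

The final state is stabilized by the group generated by +IXIII, +ZIIII, +IIZII, +IIIZI, +IIIIZ; other independent generating sets are equally valid. Key observation: gates 4-7 undo each other exactly, leaving only the rest of the circuit to track.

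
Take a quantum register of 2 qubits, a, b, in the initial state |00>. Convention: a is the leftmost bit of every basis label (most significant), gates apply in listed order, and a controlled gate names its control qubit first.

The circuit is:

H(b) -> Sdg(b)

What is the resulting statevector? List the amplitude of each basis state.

After the circuit, the state carries amplitude sqrt(2)/2 on |00>, -sqrt(2)*I/2 on |01>, 0 on |10>, 0 on |11>.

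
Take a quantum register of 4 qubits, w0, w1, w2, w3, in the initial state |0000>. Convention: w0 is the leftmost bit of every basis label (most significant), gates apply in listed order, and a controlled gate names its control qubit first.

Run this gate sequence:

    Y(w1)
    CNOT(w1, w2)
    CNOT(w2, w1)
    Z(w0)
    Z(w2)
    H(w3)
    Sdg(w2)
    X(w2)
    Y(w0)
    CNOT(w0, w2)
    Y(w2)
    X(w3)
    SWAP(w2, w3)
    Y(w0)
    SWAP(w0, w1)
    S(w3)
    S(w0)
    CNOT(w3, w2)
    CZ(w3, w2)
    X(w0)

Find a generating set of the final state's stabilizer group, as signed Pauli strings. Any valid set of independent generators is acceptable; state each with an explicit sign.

One valid set of independent stabilizer generators is +IIXI, -ZIII, +IZII, +IIIZ (any independent generating set of the same group is equally correct).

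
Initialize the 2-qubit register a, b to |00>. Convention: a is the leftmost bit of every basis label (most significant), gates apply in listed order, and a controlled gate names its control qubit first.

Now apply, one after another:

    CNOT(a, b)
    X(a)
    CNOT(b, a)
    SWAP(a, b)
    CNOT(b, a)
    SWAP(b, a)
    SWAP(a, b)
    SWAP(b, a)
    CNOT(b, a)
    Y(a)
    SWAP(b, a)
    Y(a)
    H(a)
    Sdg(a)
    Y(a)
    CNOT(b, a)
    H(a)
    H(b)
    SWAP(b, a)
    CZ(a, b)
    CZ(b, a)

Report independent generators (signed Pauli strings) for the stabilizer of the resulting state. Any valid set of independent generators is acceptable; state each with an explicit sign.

The final state is stabilized by the group generated by -XI, -IY; other independent generating sets are equally valid.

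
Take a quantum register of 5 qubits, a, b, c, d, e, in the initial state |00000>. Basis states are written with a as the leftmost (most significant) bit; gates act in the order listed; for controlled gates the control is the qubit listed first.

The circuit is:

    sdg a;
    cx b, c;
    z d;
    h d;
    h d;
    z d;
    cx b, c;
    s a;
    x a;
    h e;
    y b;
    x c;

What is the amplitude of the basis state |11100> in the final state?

The final state's coefficient on |11100> equals sqrt(2)*I/2. Key observation: steps 1-8 multiply out to the identity, so the circuit reduces to the remaining gates.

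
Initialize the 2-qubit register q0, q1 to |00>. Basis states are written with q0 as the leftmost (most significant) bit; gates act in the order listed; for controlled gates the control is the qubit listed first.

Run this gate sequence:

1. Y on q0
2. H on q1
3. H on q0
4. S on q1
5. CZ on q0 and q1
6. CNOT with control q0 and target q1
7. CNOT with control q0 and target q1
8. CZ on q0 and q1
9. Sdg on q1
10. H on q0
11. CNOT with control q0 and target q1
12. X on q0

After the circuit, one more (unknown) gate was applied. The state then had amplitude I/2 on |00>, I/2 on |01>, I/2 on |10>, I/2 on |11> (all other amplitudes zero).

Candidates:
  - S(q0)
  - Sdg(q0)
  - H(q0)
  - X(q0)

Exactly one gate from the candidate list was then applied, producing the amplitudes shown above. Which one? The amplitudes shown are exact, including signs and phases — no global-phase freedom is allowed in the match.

The unique candidate consistent with the amplitudes is H(q0).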